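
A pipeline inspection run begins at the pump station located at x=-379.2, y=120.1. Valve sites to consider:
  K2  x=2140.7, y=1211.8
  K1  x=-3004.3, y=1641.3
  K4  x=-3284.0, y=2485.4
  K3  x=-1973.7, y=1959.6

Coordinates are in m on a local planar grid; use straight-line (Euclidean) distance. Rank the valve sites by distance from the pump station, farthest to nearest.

Distances from the pump station:
K4 x=-3284.0, y=2485.4: 3746.0 m
K1 x=-3004.3, y=1641.3: 3034.0 m
K2 x=2140.7, y=1211.8: 2746.2 m
K3 x=-1973.7, y=1959.6: 2434.4 m

K4, K1, K2, K3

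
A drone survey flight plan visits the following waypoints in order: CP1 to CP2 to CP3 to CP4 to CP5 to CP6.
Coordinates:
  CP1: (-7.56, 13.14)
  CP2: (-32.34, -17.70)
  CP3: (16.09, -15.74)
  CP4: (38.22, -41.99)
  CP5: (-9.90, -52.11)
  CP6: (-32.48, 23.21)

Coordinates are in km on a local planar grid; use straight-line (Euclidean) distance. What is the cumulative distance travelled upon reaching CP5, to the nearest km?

172 km

Leg distances:
CP1→CP2: 39.6 km  (cumulative 39.6 km)
CP2→CP3: 48.5 km  (cumulative 88.0 km)
CP3→CP4: 34.3 km  (cumulative 122.4 km)
CP4→CP5: 49.2 km  (cumulative 171.5 km)
Cumulative distance at CP5 ≈ 172 km.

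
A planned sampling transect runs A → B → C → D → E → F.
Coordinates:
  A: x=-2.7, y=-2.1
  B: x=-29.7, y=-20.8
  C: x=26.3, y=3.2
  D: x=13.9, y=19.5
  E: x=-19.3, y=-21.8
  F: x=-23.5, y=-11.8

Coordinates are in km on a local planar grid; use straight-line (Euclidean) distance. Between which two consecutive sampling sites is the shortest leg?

Leg distances:
A→B: 32.8 km
B→C: 60.9 km
C→D: 20.5 km
D→E: 53.0 km
E→F: 10.8 km
The shortest leg is E–F at 10.8 km.

E–F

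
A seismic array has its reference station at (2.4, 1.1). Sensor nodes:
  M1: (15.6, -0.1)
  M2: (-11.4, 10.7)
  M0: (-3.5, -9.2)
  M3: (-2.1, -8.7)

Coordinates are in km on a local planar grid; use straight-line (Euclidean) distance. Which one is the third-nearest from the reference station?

M1

Distance to each, sorted:
M3: 10.8 km
M0: 11.9 km
M1: 13.3 km
M2: 16.8 km
The third-nearest is M1 at 13.3 km.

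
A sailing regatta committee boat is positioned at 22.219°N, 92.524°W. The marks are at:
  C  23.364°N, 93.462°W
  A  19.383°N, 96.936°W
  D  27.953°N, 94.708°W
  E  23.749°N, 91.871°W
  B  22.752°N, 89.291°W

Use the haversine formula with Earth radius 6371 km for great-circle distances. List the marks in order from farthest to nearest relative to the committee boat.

Computing each great-circle distance from 22.219°N, 92.524°W:
D 27.953°N, 94.708°W: 674.4 km
A 19.383°N, 96.936°W: 556.5 km
B 22.752°N, 89.291°W: 337.4 km
E 23.749°N, 91.871°W: 182.8 km
C 23.364°N, 93.462°W: 159.5 km

D, A, B, E, C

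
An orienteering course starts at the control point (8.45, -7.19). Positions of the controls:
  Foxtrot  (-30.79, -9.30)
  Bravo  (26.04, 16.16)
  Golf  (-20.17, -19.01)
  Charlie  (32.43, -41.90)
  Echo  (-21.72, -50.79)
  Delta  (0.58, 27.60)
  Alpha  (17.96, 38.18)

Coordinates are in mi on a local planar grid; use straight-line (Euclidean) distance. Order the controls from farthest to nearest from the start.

Distances from the start:
Echo (-21.72, -50.79): 53.0 mi
Alpha (17.96, 38.18): 46.4 mi
Charlie (32.43, -41.90): 42.2 mi
Foxtrot (-30.79, -9.30): 39.3 mi
Delta (0.58, 27.60): 35.7 mi
Golf (-20.17, -19.01): 31.0 mi
Bravo (26.04, 16.16): 29.2 mi

Echo, Alpha, Charlie, Foxtrot, Delta, Golf, Bravo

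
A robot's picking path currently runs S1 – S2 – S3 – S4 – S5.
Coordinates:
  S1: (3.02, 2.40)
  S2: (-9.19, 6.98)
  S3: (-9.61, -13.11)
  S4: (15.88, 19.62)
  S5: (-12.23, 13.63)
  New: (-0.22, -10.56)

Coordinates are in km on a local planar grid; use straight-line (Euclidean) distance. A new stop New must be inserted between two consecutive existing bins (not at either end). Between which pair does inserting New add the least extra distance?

between S3 and S4

Added distance for inserting New between each consecutive pair:
S1–S2: 20.0 km
S2–S3: 9.3 km
S3–S4: 2.5 km
S4–S5: 32.5 km
Smallest added distance is 2.5 km, inserting between S3 and S4.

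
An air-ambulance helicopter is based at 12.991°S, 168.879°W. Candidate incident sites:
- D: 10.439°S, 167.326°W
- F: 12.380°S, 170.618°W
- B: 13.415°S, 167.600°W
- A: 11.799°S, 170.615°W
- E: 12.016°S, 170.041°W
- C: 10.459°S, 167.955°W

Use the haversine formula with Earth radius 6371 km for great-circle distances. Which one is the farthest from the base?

D

Distances from the base (12.991°S, 168.879°W):
D: 330.3 km
C: 299.0 km
A: 230.5 km
F: 200.5 km
E: 166.3 km
B: 146.3 km
The farthest is D at 330.3 km.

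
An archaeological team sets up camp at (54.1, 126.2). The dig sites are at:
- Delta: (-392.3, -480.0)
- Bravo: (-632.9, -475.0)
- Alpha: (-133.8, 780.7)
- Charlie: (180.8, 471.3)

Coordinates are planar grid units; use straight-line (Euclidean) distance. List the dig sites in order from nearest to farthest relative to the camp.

Charlie, Alpha, Delta, Bravo

Computing each straight-line distance from (54.1, 126.2):
Charlie (180.8, 471.3): 367.6
Alpha (-133.8, 780.7): 680.9
Delta (-392.3, -480.0): 752.8
Bravo (-632.9, -475.0): 912.9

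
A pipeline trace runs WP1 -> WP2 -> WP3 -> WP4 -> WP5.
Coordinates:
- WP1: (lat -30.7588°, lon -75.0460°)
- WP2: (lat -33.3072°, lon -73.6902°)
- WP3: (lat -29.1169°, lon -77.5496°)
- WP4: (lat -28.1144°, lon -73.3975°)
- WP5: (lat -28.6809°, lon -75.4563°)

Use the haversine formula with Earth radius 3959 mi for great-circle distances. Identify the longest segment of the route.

Leg distances:
WP1→WP2: 193.2 mi
WP2→WP3: 368.5 mi
WP3→WP4: 261.2 mi
WP4→WP5: 131.1 mi
The longest leg is WP2–WP3 at 368.5 mi.

WP2–WP3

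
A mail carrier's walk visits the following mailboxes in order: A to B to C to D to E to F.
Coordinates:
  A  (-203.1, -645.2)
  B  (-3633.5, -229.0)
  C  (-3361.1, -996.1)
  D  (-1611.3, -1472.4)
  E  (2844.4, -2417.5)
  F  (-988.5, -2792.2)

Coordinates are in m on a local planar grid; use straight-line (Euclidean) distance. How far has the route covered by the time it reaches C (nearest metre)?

Leg distances:
A→B: 3455.6 m  (cumulative 3455.6 m)
B→C: 814.0 m  (cumulative 4269.6 m)
Cumulative distance at C ≈ 4270 m.

4270 m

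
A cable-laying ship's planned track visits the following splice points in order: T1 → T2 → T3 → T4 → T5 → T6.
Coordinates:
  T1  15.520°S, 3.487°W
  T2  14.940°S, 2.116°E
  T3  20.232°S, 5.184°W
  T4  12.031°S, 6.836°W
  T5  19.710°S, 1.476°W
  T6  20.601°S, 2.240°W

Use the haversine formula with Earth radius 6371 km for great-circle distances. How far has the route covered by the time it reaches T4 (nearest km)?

Leg distances:
T1→T2: 604.6 km  (cumulative 604.6 km)
T2→T3: 971.8 km  (cumulative 1576.4 km)
T3→T4: 928.8 km  (cumulative 2505.2 km)
Cumulative distance at T4 ≈ 2505 km.

2505 km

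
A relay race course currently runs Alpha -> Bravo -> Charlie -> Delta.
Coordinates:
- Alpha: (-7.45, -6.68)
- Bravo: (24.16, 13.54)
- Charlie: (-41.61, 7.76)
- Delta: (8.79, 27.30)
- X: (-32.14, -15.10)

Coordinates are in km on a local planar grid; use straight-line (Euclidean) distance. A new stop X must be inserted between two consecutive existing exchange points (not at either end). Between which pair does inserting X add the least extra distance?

Added distance for inserting X between each consecutive pair:
Alpha–Bravo: 51.7 km
Bravo–Charlie: 21.9 km
Charlie–Delta: 29.6 km
Smallest added distance is 21.9 km, inserting between Bravo and Charlie.

between Bravo and Charlie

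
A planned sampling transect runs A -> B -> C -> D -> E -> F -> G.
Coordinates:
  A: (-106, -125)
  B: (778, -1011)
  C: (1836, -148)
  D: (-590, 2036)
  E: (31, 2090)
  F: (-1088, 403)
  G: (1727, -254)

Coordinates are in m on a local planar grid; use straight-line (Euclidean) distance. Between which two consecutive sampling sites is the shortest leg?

D–E

Leg distances:
A→B: 1251.6 m
B→C: 1365.3 m
C→D: 3264.3 m
D→E: 623.3 m
E→F: 2024.4 m
F→G: 2890.7 m
The shortest leg is D–E at 623.3 m.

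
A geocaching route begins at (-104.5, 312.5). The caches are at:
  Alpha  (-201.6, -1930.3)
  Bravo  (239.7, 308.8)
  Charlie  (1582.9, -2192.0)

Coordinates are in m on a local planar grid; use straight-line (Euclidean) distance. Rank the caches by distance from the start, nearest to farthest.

Bravo, Alpha, Charlie

Distance from the start at (-104.5, 312.5) to each:
Bravo (239.7, 308.8): 344.2 m
Alpha (-201.6, -1930.3): 2244.9 m
Charlie (1582.9, -2192.0): 3019.9 m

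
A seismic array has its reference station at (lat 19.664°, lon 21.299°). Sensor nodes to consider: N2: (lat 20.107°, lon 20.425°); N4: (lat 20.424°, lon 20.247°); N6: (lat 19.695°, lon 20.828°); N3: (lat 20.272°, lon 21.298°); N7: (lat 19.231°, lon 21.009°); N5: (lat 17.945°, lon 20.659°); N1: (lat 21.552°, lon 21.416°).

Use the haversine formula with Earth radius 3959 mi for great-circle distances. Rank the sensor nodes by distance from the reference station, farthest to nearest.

N1, N5, N4, N2, N3, N7, N6

Computing each great-circle distance from (lat 19.664°, lon 21.299°):
N1 (lat 21.552°, lon 21.416°): 130.7 mi
N5 (lat 17.945°, lon 20.659°): 125.9 mi
N4 (lat 20.424°, lon 20.247°): 86.1 mi
N2 (lat 20.107°, lon 20.425°): 64.5 mi
N3 (lat 20.272°, lon 21.298°): 42.0 mi
N7 (lat 19.231°, lon 21.009°): 35.4 mi
N6 (lat 19.695°, lon 20.828°): 30.7 mi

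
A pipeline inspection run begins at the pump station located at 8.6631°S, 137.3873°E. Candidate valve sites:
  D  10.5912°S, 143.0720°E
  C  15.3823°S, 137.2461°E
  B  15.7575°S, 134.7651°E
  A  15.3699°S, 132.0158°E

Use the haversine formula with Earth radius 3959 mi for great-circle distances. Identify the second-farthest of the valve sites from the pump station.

Distance to each, sorted:
A: 588.5 mi
B: 521.2 mi
C: 464.4 mi
D: 409.5 mi
The second-farthest is B at 521.2 mi.

B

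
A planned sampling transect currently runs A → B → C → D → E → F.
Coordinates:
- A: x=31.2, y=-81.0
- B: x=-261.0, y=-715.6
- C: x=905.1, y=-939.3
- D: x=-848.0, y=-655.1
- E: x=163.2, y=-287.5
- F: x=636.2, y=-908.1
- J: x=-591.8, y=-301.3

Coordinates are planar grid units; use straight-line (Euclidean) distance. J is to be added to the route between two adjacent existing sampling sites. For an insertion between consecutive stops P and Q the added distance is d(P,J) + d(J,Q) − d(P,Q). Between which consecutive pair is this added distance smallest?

Added distance for inserting J between each consecutive pair:
A–B: 492.3
B–C: 970.0
C–D: 288.0
D–E: 116.0
E–F: 1344.6
Smallest added distance is 116.0, inserting between D and E.

between D and E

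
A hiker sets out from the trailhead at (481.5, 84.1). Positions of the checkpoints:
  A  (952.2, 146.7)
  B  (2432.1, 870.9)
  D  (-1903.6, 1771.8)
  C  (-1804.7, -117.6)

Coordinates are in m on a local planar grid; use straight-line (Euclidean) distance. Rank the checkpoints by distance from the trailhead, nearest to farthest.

Computing each straight-line distance from (481.5, 84.1):
A (952.2, 146.7): 474.8 m
B (2432.1, 870.9): 2103.3 m
C (-1804.7, -117.6): 2295.1 m
D (-1903.6, 1771.8): 2921.8 m

A, B, C, D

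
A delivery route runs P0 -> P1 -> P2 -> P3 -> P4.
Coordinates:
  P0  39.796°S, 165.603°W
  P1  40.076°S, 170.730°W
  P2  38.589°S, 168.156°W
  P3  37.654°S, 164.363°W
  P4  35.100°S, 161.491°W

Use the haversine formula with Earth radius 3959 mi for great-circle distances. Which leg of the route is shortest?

Leg distances:
P0→P1: 272.3 mi
P1→P2: 171.7 mi
P2→P3: 216.0 mi
P3→P4: 238.0 mi
The shortest leg is P1–P2 at 171.7 mi.

P1–P2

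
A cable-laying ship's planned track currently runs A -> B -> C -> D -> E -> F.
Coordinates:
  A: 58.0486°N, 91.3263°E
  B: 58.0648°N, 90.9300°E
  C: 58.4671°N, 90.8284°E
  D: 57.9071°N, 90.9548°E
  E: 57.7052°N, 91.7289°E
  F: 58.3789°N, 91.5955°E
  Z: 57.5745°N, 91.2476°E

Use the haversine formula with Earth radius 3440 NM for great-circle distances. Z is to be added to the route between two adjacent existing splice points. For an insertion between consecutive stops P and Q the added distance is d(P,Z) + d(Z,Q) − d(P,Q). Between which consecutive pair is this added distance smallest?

Added distance for inserting Z between each consecutive pair:
A–B: 47.1 NM
B–C: 62.0 NM
C–D: 43.4 NM
D–E: 11.8 NM
E–F: 26.2 NM
Smallest added distance is 11.8 NM, inserting between D and E.

between D and E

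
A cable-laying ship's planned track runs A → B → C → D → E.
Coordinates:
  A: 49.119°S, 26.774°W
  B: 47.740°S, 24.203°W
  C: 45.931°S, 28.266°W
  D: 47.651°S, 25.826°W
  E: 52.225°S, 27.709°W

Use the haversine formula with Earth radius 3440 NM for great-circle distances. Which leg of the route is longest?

D–E

Leg distances:
A→B: 131.7 NM
B→C: 199.1 NM
C→D: 143.9 NM
D→E: 284.1 NM
The longest leg is D–E at 284.1 NM.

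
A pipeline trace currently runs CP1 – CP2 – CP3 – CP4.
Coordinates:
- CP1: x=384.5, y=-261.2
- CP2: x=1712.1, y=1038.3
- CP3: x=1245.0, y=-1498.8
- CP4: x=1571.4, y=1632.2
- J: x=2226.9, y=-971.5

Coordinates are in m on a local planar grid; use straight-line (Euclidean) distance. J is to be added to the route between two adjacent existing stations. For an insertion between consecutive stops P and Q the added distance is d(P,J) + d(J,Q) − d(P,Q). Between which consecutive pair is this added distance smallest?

between CP2 and CP3

Added distance for inserting J between each consecutive pair:
CP1–CP2: 2191.5 m
CP2–CP3: 609.5 m
CP3–CP4: 651.5 m
Smallest added distance is 609.5 m, inserting between CP2 and CP3.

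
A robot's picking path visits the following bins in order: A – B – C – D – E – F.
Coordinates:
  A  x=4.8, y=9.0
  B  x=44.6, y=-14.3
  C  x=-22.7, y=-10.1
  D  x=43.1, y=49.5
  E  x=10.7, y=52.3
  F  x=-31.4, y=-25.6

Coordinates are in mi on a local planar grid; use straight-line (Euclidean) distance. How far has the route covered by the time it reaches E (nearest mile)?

235 mi

Leg distances:
A→B: 46.1 mi  (cumulative 46.1 mi)
B→C: 67.4 mi  (cumulative 113.5 mi)
C→D: 88.8 mi  (cumulative 202.3 mi)
D→E: 32.5 mi  (cumulative 234.8 mi)
Cumulative distance at E ≈ 235 mi.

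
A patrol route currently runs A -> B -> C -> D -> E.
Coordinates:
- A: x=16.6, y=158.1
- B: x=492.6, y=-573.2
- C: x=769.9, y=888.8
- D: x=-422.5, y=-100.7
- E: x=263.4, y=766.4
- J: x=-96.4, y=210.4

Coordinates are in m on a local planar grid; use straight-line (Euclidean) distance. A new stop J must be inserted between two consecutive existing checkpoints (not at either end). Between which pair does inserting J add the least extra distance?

between C and D

Added distance for inserting J between each consecutive pair:
A–B: 232.2 m
B–C: 592.5 m
C–D: 1.5 m
D–E: 7.4 m
Smallest added distance is 1.5 m, inserting between C and D.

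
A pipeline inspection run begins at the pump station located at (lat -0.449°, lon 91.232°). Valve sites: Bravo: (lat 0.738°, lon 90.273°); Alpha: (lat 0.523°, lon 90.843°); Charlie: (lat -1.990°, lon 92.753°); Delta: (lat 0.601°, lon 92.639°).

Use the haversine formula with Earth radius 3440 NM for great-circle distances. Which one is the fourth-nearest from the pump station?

Distance to each, sorted:
Alpha: 62.9 NM
Bravo: 91.6 NM
Delta: 105.4 NM
Charlie: 130.0 NM
The fourth-nearest is Charlie at 130.0 NM.

Charlie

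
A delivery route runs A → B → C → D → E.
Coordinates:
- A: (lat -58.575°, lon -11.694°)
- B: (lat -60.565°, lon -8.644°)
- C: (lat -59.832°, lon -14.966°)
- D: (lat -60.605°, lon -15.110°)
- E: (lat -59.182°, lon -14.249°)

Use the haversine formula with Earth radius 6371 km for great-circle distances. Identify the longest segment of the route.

B–C

Leg distances:
A→B: 280.1 km
B→C: 358.6 km
C→D: 86.3 km
D→E: 165.4 km
The longest leg is B–C at 358.6 km.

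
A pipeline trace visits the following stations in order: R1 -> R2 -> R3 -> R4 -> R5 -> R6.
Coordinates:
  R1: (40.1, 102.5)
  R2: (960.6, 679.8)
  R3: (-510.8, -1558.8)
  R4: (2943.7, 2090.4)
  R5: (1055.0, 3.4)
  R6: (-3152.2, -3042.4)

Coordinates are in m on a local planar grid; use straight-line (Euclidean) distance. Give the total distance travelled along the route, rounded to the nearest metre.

16799 m

Leg distances:
R1→R2: 1086.6 m  (cumulative 1086.6 m)
R2→R3: 2678.9 m  (cumulative 3765.4 m)
R3→R4: 5025.0 m  (cumulative 8790.4 m)
R4→R5: 2814.7 m  (cumulative 11605.1 m)
R5→R6: 5194.0 m  (cumulative 16799.1 m)
Total route length ≈ 16799 m.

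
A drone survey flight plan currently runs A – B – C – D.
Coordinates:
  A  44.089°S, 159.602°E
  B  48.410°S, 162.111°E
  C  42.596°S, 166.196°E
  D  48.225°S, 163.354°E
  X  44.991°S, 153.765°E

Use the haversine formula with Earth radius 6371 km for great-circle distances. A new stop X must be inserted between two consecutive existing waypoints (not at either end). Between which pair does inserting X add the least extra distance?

between A and B

Added distance for inserting X between each consecutive pair:
A–B: 696.3 km
B–C: 1051.9 km
C–D: 1182.8 km
Smallest added distance is 696.3 km, inserting between A and B.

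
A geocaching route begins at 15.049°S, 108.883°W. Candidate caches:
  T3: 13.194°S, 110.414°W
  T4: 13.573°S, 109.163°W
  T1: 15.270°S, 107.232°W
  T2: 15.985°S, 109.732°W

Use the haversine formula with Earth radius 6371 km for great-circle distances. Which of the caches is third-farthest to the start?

T4

Distance to each, sorted:
T3: 264.2 km
T1: 178.9 km
T4: 166.9 km
T2: 138.2 km
The third-farthest is T4 at 166.9 km.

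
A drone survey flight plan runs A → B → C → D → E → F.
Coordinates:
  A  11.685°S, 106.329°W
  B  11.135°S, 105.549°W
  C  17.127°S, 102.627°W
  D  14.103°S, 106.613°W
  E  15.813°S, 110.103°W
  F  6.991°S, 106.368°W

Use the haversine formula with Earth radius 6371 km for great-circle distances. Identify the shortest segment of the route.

Leg distances:
A→B: 104.7 km
B→C: 736.9 km
C→D: 543.3 km
D→E: 420.4 km
E→F: 1061.9 km
The shortest leg is A–B at 104.7 km.

A–B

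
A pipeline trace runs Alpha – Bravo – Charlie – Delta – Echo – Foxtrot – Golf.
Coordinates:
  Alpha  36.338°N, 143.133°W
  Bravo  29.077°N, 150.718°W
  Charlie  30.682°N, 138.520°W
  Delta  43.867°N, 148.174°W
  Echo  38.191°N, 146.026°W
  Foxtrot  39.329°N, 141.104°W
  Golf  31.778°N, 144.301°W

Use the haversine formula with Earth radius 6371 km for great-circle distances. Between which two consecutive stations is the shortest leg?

Echo–Foxtrot

Leg distances:
Alpha→Bravo: 1074.1 km
Bravo→Charlie: 1188.9 km
Charlie→Delta: 1694.0 km
Delta→Echo: 656.3 km
Echo→Foxtrot: 445.1 km
Foxtrot→Golf: 887.9 km
The shortest leg is Echo–Foxtrot at 445.1 km.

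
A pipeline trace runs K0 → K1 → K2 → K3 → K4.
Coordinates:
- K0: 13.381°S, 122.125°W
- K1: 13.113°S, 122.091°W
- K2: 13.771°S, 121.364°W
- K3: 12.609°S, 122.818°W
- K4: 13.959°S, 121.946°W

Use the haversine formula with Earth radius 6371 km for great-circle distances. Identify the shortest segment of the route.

K0–K1

Leg distances:
K0→K1: 30.0 km
K1→K2: 107.4 km
K2→K3: 203.6 km
K3→K4: 177.3 km
The shortest leg is K0–K1 at 30.0 km.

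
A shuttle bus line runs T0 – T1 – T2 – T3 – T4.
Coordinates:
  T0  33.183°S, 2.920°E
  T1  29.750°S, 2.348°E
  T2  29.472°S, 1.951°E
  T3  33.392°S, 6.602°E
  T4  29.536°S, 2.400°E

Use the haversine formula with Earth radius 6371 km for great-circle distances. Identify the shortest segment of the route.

T1–T2

Leg distances:
T0→T1: 385.6 km
T1→T2: 49.3 km
T2→T3: 620.1 km
T3→T4: 585.3 km
The shortest leg is T1–T2 at 49.3 km.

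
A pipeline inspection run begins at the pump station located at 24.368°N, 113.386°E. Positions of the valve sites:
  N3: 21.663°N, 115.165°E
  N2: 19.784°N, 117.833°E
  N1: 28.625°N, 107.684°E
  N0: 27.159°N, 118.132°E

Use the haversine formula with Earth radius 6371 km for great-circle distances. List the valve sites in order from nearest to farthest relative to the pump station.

N3, N0, N2, N1

Distances from the pump station:
N3 21.663°N, 115.165°E: 351.6 km
N0 27.159°N, 118.132°E: 567.5 km
N2 19.784°N, 117.833°E: 685.3 km
N1 28.625°N, 107.684°E: 738.7 km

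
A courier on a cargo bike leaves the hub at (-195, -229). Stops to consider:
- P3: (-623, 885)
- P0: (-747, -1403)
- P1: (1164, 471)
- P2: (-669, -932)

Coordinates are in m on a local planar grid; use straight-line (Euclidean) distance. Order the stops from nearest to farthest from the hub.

P2, P3, P0, P1

Computing each straight-line distance from (-195, -229):
P2 (-669, -932): 847.9 m
P3 (-623, 885): 1193.4 m
P0 (-747, -1403): 1297.3 m
P1 (1164, 471): 1528.7 m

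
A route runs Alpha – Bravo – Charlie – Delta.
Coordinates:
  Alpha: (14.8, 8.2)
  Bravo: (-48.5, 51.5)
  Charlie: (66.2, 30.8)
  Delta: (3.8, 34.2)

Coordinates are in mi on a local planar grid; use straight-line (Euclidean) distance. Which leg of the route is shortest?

Leg distances:
Alpha→Bravo: 76.7 mi
Bravo→Charlie: 116.6 mi
Charlie→Delta: 62.5 mi
The shortest leg is Charlie–Delta at 62.5 mi.

Charlie–Delta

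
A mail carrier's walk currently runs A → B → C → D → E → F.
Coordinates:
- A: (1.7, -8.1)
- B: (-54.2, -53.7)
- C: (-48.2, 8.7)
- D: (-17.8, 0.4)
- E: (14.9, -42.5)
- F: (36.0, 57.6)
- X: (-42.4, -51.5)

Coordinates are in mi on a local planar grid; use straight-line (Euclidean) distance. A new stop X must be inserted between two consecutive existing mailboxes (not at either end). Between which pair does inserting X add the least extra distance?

Added distance for inserting X between each consecutive pair:
A–B: 1.7 mi
B–C: 9.8 mi
C–D: 86.4 mi
D–E: 61.5 mi
E–F: 90.1 mi
Smallest added distance is 1.7 mi, inserting between A and B.

between A and B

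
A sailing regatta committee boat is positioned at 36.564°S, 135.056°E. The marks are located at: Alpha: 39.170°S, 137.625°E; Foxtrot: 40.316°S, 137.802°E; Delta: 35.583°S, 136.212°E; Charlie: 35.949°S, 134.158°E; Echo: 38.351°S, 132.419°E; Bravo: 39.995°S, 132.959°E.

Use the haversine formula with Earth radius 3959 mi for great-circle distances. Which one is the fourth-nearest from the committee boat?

Distance to each, sorted:
Charlie: 65.6 mi
Delta: 93.6 mi
Echo: 190.2 mi
Alpha: 228.1 mi
Bravo: 262.9 mi
Foxtrot: 298.8 mi
The fourth-nearest is Alpha at 228.1 mi.

Alpha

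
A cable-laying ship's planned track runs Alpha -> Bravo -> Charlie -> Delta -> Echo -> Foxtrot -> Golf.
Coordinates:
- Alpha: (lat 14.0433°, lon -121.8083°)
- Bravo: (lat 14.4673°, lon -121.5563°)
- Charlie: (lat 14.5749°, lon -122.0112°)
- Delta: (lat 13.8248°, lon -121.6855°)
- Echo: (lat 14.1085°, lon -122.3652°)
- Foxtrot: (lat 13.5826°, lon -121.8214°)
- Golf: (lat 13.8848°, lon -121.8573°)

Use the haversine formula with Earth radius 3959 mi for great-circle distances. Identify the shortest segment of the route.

Leg distances:
Alpha→Bravo: 33.8 mi
Bravo→Charlie: 31.3 mi
Charlie→Delta: 56.2 mi
Delta→Echo: 49.6 mi
Echo→Foxtrot: 51.5 mi
Foxtrot→Golf: 21.0 mi
The shortest leg is Foxtrot–Golf at 21.0 mi.

Foxtrot–Golf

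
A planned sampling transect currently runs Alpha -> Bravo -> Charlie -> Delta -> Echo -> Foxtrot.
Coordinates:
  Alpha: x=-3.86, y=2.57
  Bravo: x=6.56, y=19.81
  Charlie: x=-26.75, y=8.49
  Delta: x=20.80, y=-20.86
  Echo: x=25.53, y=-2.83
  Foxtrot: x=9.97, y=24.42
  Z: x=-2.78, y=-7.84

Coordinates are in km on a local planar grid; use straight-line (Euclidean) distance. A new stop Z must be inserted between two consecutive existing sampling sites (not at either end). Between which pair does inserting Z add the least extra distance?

Added distance for inserting Z between each consecutive pair:
Alpha–Bravo: 19.5 km
Bravo–Charlie: 23.0 km
Charlie–Delta: 0.1 km
Delta–Echo: 37.0 km
Echo–Foxtrot: 32.1 km
Smallest added distance is 0.1 km, inserting between Charlie and Delta.

between Charlie and Delta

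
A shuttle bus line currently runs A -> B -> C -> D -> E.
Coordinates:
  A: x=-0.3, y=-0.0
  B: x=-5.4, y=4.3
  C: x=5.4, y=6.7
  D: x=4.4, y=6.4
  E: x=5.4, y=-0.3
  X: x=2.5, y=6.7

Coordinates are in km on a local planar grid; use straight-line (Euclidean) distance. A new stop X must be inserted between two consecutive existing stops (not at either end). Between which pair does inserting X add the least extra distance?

Added distance for inserting X between each consecutive pair:
A–B: 8.8 km
B–C: 0.1 km
C–D: 3.8 km
D–E: 2.7 km
Smallest added distance is 0.1 km, inserting between B and C.

between B and C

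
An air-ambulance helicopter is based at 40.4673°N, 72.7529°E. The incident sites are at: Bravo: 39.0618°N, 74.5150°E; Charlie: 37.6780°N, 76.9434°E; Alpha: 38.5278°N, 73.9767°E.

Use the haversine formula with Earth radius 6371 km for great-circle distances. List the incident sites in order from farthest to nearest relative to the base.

Distance from the base at 40.4673°N, 72.7529°E to each:
Charlie 37.6780°N, 76.9434°E: 476.4 km
Alpha 38.5278°N, 73.9767°E: 239.9 km
Bravo 39.0618°N, 74.5150°E: 217.0 km

Charlie, Alpha, Bravo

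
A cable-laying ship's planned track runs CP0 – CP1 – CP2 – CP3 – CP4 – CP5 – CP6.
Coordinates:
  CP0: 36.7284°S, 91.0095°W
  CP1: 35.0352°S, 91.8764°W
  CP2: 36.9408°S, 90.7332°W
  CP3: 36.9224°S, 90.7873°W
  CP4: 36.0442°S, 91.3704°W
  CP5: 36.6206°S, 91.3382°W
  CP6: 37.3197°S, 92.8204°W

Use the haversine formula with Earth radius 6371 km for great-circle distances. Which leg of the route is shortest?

Leg distances:
CP0→CP1: 203.8 km
CP1→CP2: 235.5 km
CP2→CP3: 5.2 km
CP3→CP4: 110.7 km
CP4→CP5: 64.2 km
CP5→CP6: 152.9 km
The shortest leg is CP2–CP3 at 5.2 km.

CP2–CP3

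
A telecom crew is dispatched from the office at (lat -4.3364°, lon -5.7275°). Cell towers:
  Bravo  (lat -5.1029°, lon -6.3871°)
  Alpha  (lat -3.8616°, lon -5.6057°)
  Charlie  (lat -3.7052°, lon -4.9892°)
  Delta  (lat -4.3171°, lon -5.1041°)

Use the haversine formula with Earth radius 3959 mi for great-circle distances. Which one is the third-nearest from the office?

Distances from the office ((lat -4.3364°, lon -5.7275°)):
Alpha: 33.9 mi
Delta: 43.0 mi
Charlie: 67.0 mi
Bravo: 69.8 mi
The third-nearest is Charlie at 67.0 mi.

Charlie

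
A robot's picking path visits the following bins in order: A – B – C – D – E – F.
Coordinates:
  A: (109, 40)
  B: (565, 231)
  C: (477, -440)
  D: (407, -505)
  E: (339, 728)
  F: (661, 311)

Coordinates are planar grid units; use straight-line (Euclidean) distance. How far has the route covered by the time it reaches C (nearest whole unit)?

1171

Leg distances:
A→B: 494.4  (cumulative 494.4)
B→C: 676.7  (cumulative 1171.1)
Cumulative distance at C ≈ 1171.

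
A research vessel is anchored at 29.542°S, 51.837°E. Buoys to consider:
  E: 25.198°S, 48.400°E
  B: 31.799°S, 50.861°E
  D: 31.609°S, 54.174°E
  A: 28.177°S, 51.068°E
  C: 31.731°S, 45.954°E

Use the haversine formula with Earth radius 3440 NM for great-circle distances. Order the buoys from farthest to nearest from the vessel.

Computing each great-circle distance from 29.542°S, 51.837°E:
C 31.731°S, 45.954°E: 331.0 NM
E 25.198°S, 48.400°E: 318.7 NM
D 31.609°S, 54.174°E: 173.2 NM
B 31.799°S, 50.861°E: 144.6 NM
A 28.177°S, 51.068°E: 91.4 NM

C, E, D, B, A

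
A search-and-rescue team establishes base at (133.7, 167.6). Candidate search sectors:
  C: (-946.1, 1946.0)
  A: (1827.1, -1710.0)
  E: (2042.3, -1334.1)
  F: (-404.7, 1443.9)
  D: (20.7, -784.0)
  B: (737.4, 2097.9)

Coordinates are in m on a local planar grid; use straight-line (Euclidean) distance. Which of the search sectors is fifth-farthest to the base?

F

Distances from the base ((133.7, 167.6)):
A: 2528.4 m
E: 2428.6 m
C: 2080.5 m
B: 2022.5 m
F: 1385.2 m
D: 958.3 m
The fifth-farthest is F at 1385.2 m.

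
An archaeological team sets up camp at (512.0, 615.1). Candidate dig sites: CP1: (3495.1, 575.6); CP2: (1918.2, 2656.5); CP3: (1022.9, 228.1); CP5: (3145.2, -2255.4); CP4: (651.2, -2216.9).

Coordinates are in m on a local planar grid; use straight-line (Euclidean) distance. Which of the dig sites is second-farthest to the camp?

Distance to each, sorted:
CP5: 3895.3 m
CP1: 2983.4 m
CP4: 2835.4 m
CP2: 2478.9 m
CP3: 640.9 m
The second-farthest is CP1 at 2983.4 m.

CP1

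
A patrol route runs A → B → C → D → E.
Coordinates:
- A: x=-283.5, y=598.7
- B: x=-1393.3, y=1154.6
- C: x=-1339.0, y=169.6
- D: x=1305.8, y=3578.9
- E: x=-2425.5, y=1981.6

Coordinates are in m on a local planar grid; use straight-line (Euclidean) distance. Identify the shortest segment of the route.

B–C

Leg distances:
A→B: 1241.2 m
B→C: 986.5 m
C→D: 4314.9 m
D→E: 4058.8 m
The shortest leg is B–C at 986.5 m.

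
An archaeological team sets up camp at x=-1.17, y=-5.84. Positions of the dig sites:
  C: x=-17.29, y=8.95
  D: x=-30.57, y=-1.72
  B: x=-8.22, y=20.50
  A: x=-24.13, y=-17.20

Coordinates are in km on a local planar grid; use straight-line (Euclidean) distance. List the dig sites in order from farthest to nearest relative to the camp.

Distances from the camp:
D x=-30.57, y=-1.72: 29.7 km
B x=-8.22, y=20.50: 27.3 km
A x=-24.13, y=-17.20: 25.6 km
C x=-17.29, y=8.95: 21.9 km

D, B, A, C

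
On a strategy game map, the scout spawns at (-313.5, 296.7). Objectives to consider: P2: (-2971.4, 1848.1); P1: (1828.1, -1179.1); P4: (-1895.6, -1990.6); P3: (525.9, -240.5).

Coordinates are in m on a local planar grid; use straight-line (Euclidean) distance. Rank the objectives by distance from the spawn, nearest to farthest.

Distances from the spawn:
P3 (525.9, -240.5): 996.6 m
P1 (1828.1, -1179.1): 2600.9 m
P4 (-1895.6, -1990.6): 2781.1 m
P2 (-2971.4, 1848.1): 3077.5 m

P3, P1, P4, P2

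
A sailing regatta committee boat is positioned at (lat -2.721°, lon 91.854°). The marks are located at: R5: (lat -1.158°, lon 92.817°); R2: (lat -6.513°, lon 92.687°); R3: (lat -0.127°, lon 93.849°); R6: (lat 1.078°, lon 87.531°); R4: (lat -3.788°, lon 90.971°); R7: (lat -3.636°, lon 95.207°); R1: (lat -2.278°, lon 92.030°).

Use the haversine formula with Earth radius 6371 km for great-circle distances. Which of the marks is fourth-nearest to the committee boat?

Distance to each, sorted:
R1: 53.0 km
R4: 153.9 km
R5: 204.1 km
R3: 363.8 km
R7: 385.9 km
R2: 431.6 km
R6: 639.8 km
The fourth-nearest is R3 at 363.8 km.

R3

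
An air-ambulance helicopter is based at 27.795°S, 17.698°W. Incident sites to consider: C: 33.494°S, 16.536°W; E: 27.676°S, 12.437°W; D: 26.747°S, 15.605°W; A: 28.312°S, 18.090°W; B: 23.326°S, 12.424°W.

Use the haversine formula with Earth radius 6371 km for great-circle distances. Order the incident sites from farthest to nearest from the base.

B, C, E, D, A

Computing each great-circle distance from 27.795°S, 17.698°W:
B 23.326°S, 12.424°W: 725.6 km
C 33.494°S, 16.536°W: 643.4 km
E 27.676°S, 12.437°W: 517.9 km
D 26.747°S, 15.605°W: 237.4 km
A 28.312°S, 18.090°W: 69.2 km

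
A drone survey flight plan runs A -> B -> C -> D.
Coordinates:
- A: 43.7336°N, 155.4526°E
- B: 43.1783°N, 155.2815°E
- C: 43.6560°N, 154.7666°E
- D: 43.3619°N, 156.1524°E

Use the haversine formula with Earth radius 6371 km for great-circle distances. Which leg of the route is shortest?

Leg distances:
A→B: 63.3 km
B→C: 67.5 km
C→D: 116.4 km
The shortest leg is A–B at 63.3 km.

A–B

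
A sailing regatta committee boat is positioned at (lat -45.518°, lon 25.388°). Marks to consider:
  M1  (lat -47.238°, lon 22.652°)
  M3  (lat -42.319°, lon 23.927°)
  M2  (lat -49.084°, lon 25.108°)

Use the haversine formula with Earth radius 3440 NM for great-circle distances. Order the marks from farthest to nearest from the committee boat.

M2, M3, M1

Computing each great-circle distance from (lat -45.518°, lon 25.388°):
M2 (lat -49.084°, lon 25.108°): 214.4 NM
M3 (lat -42.319°, lon 23.927°): 202.2 NM
M1 (lat -47.238°, lon 22.652°): 153.3 NM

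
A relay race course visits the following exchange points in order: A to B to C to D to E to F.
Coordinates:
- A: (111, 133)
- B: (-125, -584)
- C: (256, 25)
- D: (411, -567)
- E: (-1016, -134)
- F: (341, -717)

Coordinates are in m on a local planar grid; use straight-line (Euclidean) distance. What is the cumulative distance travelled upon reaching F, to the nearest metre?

Leg distances:
A→B: 754.8 m  (cumulative 754.8 m)
B→C: 718.4 m  (cumulative 1473.2 m)
C→D: 612.0 m  (cumulative 2085.2 m)
D→E: 1491.2 m  (cumulative 3576.4 m)
E→F: 1476.9 m  (cumulative 5053.3 m)
Cumulative distance at F ≈ 5053 m.

5053 m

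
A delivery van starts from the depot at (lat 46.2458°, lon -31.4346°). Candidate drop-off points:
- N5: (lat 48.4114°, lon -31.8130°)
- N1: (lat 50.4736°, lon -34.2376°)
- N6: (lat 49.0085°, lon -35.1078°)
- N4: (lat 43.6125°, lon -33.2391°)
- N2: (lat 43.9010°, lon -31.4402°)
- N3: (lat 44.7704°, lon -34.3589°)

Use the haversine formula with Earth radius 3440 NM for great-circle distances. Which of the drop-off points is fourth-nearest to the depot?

Distances from the depot ((lat 46.2458°, lon -31.4346°)):
N5: 130.9 NM
N2: 140.8 NM
N3: 151.6 NM
N4: 175.7 NM
N6: 222.7 NM
N1: 277.3 NM
The fourth-nearest is N4 at 175.7 NM.

N4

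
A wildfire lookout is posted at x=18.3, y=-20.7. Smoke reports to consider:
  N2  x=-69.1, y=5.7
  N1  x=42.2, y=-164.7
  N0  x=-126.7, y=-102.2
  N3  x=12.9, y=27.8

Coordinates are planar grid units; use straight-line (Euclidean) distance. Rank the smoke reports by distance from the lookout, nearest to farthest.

N3, N2, N1, N0

Distance from the lookout at x=18.3, y=-20.7 to each:
N3 x=12.9, y=27.8: 48.8
N2 x=-69.1, y=5.7: 91.3
N1 x=42.2, y=-164.7: 146.0
N0 x=-126.7, y=-102.2: 166.3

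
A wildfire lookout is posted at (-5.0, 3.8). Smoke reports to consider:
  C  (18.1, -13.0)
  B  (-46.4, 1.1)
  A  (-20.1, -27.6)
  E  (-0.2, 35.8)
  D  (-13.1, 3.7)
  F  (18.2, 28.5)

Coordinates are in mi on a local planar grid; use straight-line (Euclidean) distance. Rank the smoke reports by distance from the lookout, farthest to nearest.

Distance from the lookout at (-5.0, 3.8) to each:
B (-46.4, 1.1): 41.5 mi
A (-20.1, -27.6): 34.8 mi
F (18.2, 28.5): 33.9 mi
E (-0.2, 35.8): 32.4 mi
C (18.1, -13.0): 28.6 mi
D (-13.1, 3.7): 8.1 mi

B, A, F, E, C, D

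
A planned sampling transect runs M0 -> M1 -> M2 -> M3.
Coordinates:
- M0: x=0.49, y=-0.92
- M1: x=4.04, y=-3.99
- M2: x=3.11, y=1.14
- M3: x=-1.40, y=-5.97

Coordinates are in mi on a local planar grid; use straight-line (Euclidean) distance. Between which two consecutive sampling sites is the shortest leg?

M0–M1

Leg distances:
M0→M1: 4.7 mi
M1→M2: 5.2 mi
M2→M3: 8.4 mi
The shortest leg is M0–M1 at 4.7 mi.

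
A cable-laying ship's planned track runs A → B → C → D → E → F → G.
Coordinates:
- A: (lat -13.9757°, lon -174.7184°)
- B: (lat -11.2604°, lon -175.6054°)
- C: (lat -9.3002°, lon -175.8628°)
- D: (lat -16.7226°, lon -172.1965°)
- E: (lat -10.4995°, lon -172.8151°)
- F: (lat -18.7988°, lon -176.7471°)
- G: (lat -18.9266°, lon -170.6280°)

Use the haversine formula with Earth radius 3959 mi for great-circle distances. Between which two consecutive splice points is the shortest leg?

Leg distances:
A→B: 196.9 mi
B→C: 136.6 mi
C→D: 569.1 mi
D→E: 432.0 mi
E→F: 630.7 mi
F→G: 400.2 mi
The shortest leg is B–C at 136.6 mi.

B–C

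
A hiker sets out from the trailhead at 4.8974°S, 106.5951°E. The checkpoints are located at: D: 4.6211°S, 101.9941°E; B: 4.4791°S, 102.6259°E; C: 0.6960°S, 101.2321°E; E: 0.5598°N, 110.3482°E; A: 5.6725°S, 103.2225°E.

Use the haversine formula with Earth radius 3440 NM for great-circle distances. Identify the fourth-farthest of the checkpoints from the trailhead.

B

Distances from the trailhead (4.8974°S, 106.5951°E):
C: 408.7 NM
E: 397.5 NM
D: 275.8 NM
B: 238.8 NM
A: 206.9 NM
The fourth-farthest is B at 238.8 NM.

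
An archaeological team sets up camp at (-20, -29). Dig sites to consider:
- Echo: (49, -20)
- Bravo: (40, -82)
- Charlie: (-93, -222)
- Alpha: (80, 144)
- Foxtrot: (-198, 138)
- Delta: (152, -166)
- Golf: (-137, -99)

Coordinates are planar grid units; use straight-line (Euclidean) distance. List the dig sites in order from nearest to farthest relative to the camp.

Echo, Bravo, Golf, Alpha, Charlie, Delta, Foxtrot

Distances from the camp:
Echo (49, -20): 69.6
Bravo (40, -82): 80.1
Golf (-137, -99): 136.3
Alpha (80, 144): 199.8
Charlie (-93, -222): 206.3
Delta (152, -166): 219.9
Foxtrot (-198, 138): 244.1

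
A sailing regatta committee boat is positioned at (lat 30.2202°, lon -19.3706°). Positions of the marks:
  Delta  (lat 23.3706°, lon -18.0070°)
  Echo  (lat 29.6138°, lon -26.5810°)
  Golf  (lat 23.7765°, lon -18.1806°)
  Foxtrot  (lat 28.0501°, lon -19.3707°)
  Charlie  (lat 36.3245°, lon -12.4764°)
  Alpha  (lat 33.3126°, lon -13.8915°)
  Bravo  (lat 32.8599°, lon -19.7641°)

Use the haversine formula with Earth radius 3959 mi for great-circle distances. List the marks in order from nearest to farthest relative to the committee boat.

Foxtrot, Bravo, Alpha, Echo, Golf, Delta, Charlie

Distances from the committee boat:
Foxtrot (lat 28.0501°, lon -19.3707°): 149.9 mi
Bravo (lat 32.8599°, lon -19.7641°): 183.9 mi
Alpha (lat 33.3126°, lon -13.8915°): 386.2 mi
Echo (lat 29.6138°, lon -26.5810°): 433.8 mi
Golf (lat 23.7765°, lon -18.1806°): 451.2 mi
Delta (lat 23.3706°, lon -18.0070°): 480.7 mi
Charlie (lat 36.3245°, lon -12.4764°): 579.8 mi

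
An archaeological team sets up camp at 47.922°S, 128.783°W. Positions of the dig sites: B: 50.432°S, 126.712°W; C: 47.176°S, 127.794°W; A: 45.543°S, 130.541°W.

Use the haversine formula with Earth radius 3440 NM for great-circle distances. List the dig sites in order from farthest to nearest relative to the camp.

B, A, C

Computing each great-circle distance from 47.922°S, 128.783°W:
B 50.432°S, 126.712°W: 171.2 NM
A 45.543°S, 130.541°W: 160.1 NM
C 47.176°S, 127.794°W: 60.1 NM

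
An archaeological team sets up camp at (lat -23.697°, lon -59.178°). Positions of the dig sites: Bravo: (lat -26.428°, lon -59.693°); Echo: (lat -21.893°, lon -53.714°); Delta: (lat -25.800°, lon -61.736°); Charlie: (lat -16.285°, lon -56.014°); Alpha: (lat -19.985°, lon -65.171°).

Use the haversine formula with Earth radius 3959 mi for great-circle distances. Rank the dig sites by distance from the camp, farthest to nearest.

Charlie, Alpha, Echo, Delta, Bravo

Computing each great-circle distance from (lat -23.697°, lon -59.178°):
Charlie (lat -16.285°, lon -56.014°): 551.7 mi
Alpha (lat -19.985°, lon -65.171°): 462.0 mi
Echo (lat -21.893°, lon -53.714°): 369.7 mi
Delta (lat -25.800°, lon -61.736°): 216.5 mi
Bravo (lat -26.428°, lon -59.693°): 191.4 mi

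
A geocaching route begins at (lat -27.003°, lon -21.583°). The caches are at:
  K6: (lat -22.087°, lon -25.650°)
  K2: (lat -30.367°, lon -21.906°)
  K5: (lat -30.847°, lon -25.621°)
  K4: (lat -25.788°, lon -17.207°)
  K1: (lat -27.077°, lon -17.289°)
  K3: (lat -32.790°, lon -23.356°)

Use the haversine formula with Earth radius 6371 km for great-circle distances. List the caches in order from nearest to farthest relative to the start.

K2, K1, K4, K5, K3, K6

Distances from the start:
K2 (lat -30.367°, lon -21.906°): 375.4 km
K1 (lat -27.077°, lon -17.289°): 425.3 km
K4 (lat -25.788°, lon -17.207°): 456.3 km
K5 (lat -30.847°, lon -25.621°): 580.5 km
K3 (lat -32.790°, lon -23.356°): 665.8 km
K6 (lat -22.087°, lon -25.650°): 684.0 km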